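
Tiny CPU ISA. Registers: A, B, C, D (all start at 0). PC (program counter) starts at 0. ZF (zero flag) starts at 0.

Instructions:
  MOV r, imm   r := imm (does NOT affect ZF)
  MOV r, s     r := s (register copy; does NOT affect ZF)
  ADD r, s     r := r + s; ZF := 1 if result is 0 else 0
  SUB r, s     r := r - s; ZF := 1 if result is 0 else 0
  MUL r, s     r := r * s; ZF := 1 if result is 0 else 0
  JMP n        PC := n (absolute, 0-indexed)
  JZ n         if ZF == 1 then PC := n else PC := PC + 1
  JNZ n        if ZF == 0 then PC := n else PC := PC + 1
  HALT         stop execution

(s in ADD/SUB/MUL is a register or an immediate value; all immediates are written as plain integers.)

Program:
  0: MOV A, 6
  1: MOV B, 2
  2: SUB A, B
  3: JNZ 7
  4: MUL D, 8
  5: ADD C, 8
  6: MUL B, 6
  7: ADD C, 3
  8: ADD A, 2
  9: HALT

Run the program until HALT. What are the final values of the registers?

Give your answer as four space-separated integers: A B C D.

Answer: 6 2 3 0

Derivation:
Step 1: PC=0 exec 'MOV A, 6'. After: A=6 B=0 C=0 D=0 ZF=0 PC=1
Step 2: PC=1 exec 'MOV B, 2'. After: A=6 B=2 C=0 D=0 ZF=0 PC=2
Step 3: PC=2 exec 'SUB A, B'. After: A=4 B=2 C=0 D=0 ZF=0 PC=3
Step 4: PC=3 exec 'JNZ 7'. After: A=4 B=2 C=0 D=0 ZF=0 PC=7
Step 5: PC=7 exec 'ADD C, 3'. After: A=4 B=2 C=3 D=0 ZF=0 PC=8
Step 6: PC=8 exec 'ADD A, 2'. After: A=6 B=2 C=3 D=0 ZF=0 PC=9
Step 7: PC=9 exec 'HALT'. After: A=6 B=2 C=3 D=0 ZF=0 PC=9 HALTED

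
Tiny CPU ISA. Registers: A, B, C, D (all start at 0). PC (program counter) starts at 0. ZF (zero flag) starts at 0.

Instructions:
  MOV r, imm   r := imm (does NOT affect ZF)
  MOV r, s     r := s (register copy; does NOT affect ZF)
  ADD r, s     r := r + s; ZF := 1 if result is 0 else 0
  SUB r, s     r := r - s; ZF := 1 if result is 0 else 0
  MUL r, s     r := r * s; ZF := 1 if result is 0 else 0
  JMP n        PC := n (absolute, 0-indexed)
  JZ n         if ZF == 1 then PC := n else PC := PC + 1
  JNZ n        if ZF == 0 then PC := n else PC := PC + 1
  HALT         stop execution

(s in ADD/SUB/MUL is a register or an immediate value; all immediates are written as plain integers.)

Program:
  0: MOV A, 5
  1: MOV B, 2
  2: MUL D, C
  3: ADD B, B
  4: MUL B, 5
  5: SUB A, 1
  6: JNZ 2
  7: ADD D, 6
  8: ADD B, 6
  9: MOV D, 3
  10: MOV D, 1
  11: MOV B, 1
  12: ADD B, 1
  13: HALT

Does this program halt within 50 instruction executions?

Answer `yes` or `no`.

Answer: yes

Derivation:
Step 1: PC=0 exec 'MOV A, 5'. After: A=5 B=0 C=0 D=0 ZF=0 PC=1
Step 2: PC=1 exec 'MOV B, 2'. After: A=5 B=2 C=0 D=0 ZF=0 PC=2
Step 3: PC=2 exec 'MUL D, C'. After: A=5 B=2 C=0 D=0 ZF=1 PC=3
Step 4: PC=3 exec 'ADD B, B'. After: A=5 B=4 C=0 D=0 ZF=0 PC=4
Step 5: PC=4 exec 'MUL B, 5'. After: A=5 B=20 C=0 D=0 ZF=0 PC=5
Step 6: PC=5 exec 'SUB A, 1'. After: A=4 B=20 C=0 D=0 ZF=0 PC=6
Step 7: PC=6 exec 'JNZ 2'. After: A=4 B=20 C=0 D=0 ZF=0 PC=2
Step 8: PC=2 exec 'MUL D, C'. After: A=4 B=20 C=0 D=0 ZF=1 PC=3
Step 9: PC=3 exec 'ADD B, B'. After: A=4 B=40 C=0 D=0 ZF=0 PC=4
Step 10: PC=4 exec 'MUL B, 5'. After: A=4 B=200 C=0 D=0 ZF=0 PC=5
Step 11: PC=5 exec 'SUB A, 1'. After: A=3 B=200 C=0 D=0 ZF=0 PC=6
Step 12: PC=6 exec 'JNZ 2'. After: A=3 B=200 C=0 D=0 ZF=0 PC=2
Step 13: PC=2 exec 'MUL D, C'. After: A=3 B=200 C=0 D=0 ZF=1 PC=3
Step 14: PC=3 exec 'ADD B, B'. After: A=3 B=400 C=0 D=0 ZF=0 PC=4
Step 15: PC=4 exec 'MUL B, 5'. After: A=3 B=2000 C=0 D=0 ZF=0 PC=5
Step 16: PC=5 exec 'SUB A, 1'. After: A=2 B=2000 C=0 D=0 ZF=0 PC=6
Step 17: PC=6 exec 'JNZ 2'. After: A=2 B=2000 C=0 D=0 ZF=0 PC=2
Step 18: PC=2 exec 'MUL D, C'. After: A=2 B=2000 C=0 D=0 ZF=1 PC=3
Step 19: PC=3 exec 'ADD B, B'. After: A=2 B=4000 C=0 D=0 ZF=0 PC=4
Step 20: PC=4 exec 'MUL B, 5'. After: A=2 B=20000 C=0 D=0 ZF=0 PC=5
Step 21: PC=5 exec 'SUB A, 1'. After: A=1 B=20000 C=0 D=0 ZF=0 PC=6
Step 22: PC=6 exec 'JNZ 2'. After: A=1 B=20000 C=0 D=0 ZF=0 PC=2
Step 23: PC=2 exec 'MUL D, C'. After: A=1 B=20000 C=0 D=0 ZF=1 PC=3
Step 24: PC=3 exec 'ADD B, B'. After: A=1 B=40000 C=0 D=0 ZF=0 PC=4
Step 25: PC=4 exec 'MUL B, 5'. After: A=1 B=200000 C=0 D=0 ZF=0 PC=5
Step 26: PC=5 exec 'SUB A, 1'. After: A=0 B=200000 C=0 D=0 ZF=1 PC=6
Step 27: PC=6 exec 'JNZ 2'. After: A=0 B=200000 C=0 D=0 ZF=1 PC=7
Step 28: PC=7 exec 'ADD D, 6'. After: A=0 B=200000 C=0 D=6 ZF=0 PC=8
Step 29: PC=8 exec 'ADD B, 6'. After: A=0 B=200006 C=0 D=6 ZF=0 PC=9
Step 30: PC=9 exec 'MOV D, 3'. After: A=0 B=200006 C=0 D=3 ZF=0 PC=10
Step 31: PC=10 exec 'MOV D, 1'. After: A=0 B=200006 C=0 D=1 ZF=0 PC=11
Step 32: PC=11 exec 'MOV B, 1'. After: A=0 B=1 C=0 D=1 ZF=0 PC=12
Step 33: PC=12 exec 'ADD B, 1'. After: A=0 B=2 C=0 D=1 ZF=0 PC=13
Step 34: PC=13 exec 'HALT'. After: A=0 B=2 C=0 D=1 ZF=0 PC=13 HALTED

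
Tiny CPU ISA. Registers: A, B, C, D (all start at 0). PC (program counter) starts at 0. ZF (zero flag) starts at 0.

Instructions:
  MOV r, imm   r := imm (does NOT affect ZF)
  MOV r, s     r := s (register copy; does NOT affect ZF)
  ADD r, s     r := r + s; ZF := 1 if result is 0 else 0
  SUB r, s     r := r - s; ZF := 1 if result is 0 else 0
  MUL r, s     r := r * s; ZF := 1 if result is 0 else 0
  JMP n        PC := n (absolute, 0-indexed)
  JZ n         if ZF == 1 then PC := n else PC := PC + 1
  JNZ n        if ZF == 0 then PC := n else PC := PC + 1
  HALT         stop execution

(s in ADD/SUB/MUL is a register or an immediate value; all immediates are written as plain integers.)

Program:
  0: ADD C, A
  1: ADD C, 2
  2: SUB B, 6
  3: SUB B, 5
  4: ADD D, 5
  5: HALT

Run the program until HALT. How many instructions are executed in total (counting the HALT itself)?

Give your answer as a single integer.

Answer: 6

Derivation:
Step 1: PC=0 exec 'ADD C, A'. After: A=0 B=0 C=0 D=0 ZF=1 PC=1
Step 2: PC=1 exec 'ADD C, 2'. After: A=0 B=0 C=2 D=0 ZF=0 PC=2
Step 3: PC=2 exec 'SUB B, 6'. After: A=0 B=-6 C=2 D=0 ZF=0 PC=3
Step 4: PC=3 exec 'SUB B, 5'. After: A=0 B=-11 C=2 D=0 ZF=0 PC=4
Step 5: PC=4 exec 'ADD D, 5'. After: A=0 B=-11 C=2 D=5 ZF=0 PC=5
Step 6: PC=5 exec 'HALT'. After: A=0 B=-11 C=2 D=5 ZF=0 PC=5 HALTED
Total instructions executed: 6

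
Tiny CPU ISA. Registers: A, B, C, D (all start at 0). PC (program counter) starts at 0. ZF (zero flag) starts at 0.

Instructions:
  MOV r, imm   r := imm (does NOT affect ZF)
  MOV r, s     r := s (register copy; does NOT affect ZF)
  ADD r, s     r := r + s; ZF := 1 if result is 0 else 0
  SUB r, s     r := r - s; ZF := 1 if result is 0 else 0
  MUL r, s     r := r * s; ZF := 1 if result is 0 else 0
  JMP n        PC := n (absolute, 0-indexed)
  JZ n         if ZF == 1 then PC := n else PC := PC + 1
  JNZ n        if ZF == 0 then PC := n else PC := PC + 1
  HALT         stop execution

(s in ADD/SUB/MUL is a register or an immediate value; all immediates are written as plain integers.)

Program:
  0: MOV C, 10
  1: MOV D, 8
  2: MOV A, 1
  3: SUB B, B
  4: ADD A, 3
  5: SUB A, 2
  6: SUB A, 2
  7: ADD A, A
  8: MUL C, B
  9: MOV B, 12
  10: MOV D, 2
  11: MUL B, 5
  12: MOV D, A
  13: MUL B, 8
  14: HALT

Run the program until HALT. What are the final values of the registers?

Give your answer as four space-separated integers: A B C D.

Answer: 0 480 0 0

Derivation:
Step 1: PC=0 exec 'MOV C, 10'. After: A=0 B=0 C=10 D=0 ZF=0 PC=1
Step 2: PC=1 exec 'MOV D, 8'. After: A=0 B=0 C=10 D=8 ZF=0 PC=2
Step 3: PC=2 exec 'MOV A, 1'. After: A=1 B=0 C=10 D=8 ZF=0 PC=3
Step 4: PC=3 exec 'SUB B, B'. After: A=1 B=0 C=10 D=8 ZF=1 PC=4
Step 5: PC=4 exec 'ADD A, 3'. After: A=4 B=0 C=10 D=8 ZF=0 PC=5
Step 6: PC=5 exec 'SUB A, 2'. After: A=2 B=0 C=10 D=8 ZF=0 PC=6
Step 7: PC=6 exec 'SUB A, 2'. After: A=0 B=0 C=10 D=8 ZF=1 PC=7
Step 8: PC=7 exec 'ADD A, A'. After: A=0 B=0 C=10 D=8 ZF=1 PC=8
Step 9: PC=8 exec 'MUL C, B'. After: A=0 B=0 C=0 D=8 ZF=1 PC=9
Step 10: PC=9 exec 'MOV B, 12'. After: A=0 B=12 C=0 D=8 ZF=1 PC=10
Step 11: PC=10 exec 'MOV D, 2'. After: A=0 B=12 C=0 D=2 ZF=1 PC=11
Step 12: PC=11 exec 'MUL B, 5'. After: A=0 B=60 C=0 D=2 ZF=0 PC=12
Step 13: PC=12 exec 'MOV D, A'. After: A=0 B=60 C=0 D=0 ZF=0 PC=13
Step 14: PC=13 exec 'MUL B, 8'. After: A=0 B=480 C=0 D=0 ZF=0 PC=14
Step 15: PC=14 exec 'HALT'. After: A=0 B=480 C=0 D=0 ZF=0 PC=14 HALTED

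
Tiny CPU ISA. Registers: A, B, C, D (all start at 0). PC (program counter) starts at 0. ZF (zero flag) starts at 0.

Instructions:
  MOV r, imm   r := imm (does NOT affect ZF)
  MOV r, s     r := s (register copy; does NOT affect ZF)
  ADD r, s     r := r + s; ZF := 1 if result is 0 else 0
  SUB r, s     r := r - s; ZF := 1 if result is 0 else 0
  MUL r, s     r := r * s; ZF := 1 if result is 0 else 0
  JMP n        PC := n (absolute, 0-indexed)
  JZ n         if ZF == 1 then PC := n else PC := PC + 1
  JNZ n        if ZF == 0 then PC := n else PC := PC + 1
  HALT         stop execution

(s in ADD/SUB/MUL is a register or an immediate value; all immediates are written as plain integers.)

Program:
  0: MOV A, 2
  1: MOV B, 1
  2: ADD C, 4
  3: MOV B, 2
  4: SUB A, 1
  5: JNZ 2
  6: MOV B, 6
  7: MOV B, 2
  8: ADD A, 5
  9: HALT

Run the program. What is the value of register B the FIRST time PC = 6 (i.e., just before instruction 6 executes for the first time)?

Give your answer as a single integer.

Step 1: PC=0 exec 'MOV A, 2'. After: A=2 B=0 C=0 D=0 ZF=0 PC=1
Step 2: PC=1 exec 'MOV B, 1'. After: A=2 B=1 C=0 D=0 ZF=0 PC=2
Step 3: PC=2 exec 'ADD C, 4'. After: A=2 B=1 C=4 D=0 ZF=0 PC=3
Step 4: PC=3 exec 'MOV B, 2'. After: A=2 B=2 C=4 D=0 ZF=0 PC=4
Step 5: PC=4 exec 'SUB A, 1'. After: A=1 B=2 C=4 D=0 ZF=0 PC=5
Step 6: PC=5 exec 'JNZ 2'. After: A=1 B=2 C=4 D=0 ZF=0 PC=2
Step 7: PC=2 exec 'ADD C, 4'. After: A=1 B=2 C=8 D=0 ZF=0 PC=3
Step 8: PC=3 exec 'MOV B, 2'. After: A=1 B=2 C=8 D=0 ZF=0 PC=4
Step 9: PC=4 exec 'SUB A, 1'. After: A=0 B=2 C=8 D=0 ZF=1 PC=5
Step 10: PC=5 exec 'JNZ 2'. After: A=0 B=2 C=8 D=0 ZF=1 PC=6
First time PC=6: B=2

2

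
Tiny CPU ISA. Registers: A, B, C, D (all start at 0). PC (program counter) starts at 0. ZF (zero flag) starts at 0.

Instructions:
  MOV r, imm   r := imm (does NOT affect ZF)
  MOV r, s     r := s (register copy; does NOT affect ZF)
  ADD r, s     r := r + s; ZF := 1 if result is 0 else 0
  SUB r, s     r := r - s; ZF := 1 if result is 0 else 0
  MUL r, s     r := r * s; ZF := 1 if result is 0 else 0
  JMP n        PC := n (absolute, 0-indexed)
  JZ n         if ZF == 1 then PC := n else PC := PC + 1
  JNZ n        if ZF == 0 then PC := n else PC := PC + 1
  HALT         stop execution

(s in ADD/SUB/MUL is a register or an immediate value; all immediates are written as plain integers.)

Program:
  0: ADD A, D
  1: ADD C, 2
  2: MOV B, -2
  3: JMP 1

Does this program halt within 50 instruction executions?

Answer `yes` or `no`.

Step 1: PC=0 exec 'ADD A, D'. After: A=0 B=0 C=0 D=0 ZF=1 PC=1
Step 2: PC=1 exec 'ADD C, 2'. After: A=0 B=0 C=2 D=0 ZF=0 PC=2
Step 3: PC=2 exec 'MOV B, -2'. After: A=0 B=-2 C=2 D=0 ZF=0 PC=3
Step 4: PC=3 exec 'JMP 1'. After: A=0 B=-2 C=2 D=0 ZF=0 PC=1
Step 5: PC=1 exec 'ADD C, 2'. After: A=0 B=-2 C=4 D=0 ZF=0 PC=2
Step 6: PC=2 exec 'MOV B, -2'. After: A=0 B=-2 C=4 D=0 ZF=0 PC=3
Step 7: PC=3 exec 'JMP 1'. After: A=0 B=-2 C=4 D=0 ZF=0 PC=1
Step 8: PC=1 exec 'ADD C, 2'. After: A=0 B=-2 C=6 D=0 ZF=0 PC=2
Step 9: PC=2 exec 'MOV B, -2'. After: A=0 B=-2 C=6 D=0 ZF=0 PC=3
Step 10: PC=3 exec 'JMP 1'. After: A=0 B=-2 C=6 D=0 ZF=0 PC=1
Step 11: PC=1 exec 'ADD C, 2'. After: A=0 B=-2 C=8 D=0 ZF=0 PC=2
Step 12: PC=2 exec 'MOV B, -2'. After: A=0 B=-2 C=8 D=0 ZF=0 PC=3
Step 13: PC=3 exec 'JMP 1'. After: A=0 B=-2 C=8 D=0 ZF=0 PC=1
Step 14: PC=1 exec 'ADD C, 2'. After: A=0 B=-2 C=10 D=0 ZF=0 PC=2
Step 15: PC=2 exec 'MOV B, -2'. After: A=0 B=-2 C=10 D=0 ZF=0 PC=3
After 50 steps: not halted. PC revisits the same instructions with no path to HALT; will never halt.

Answer: no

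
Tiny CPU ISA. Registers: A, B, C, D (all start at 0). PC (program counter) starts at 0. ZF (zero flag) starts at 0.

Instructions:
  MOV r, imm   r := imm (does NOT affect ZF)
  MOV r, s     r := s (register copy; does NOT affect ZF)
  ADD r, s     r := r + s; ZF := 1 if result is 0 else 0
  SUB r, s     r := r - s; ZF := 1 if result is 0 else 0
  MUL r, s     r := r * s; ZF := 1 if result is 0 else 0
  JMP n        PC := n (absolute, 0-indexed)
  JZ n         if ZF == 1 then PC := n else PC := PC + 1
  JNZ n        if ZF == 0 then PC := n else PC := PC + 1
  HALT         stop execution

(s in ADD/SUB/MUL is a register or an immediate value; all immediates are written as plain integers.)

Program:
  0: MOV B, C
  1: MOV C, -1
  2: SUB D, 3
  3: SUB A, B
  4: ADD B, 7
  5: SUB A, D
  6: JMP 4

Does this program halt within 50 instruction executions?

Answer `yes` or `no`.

Step 1: PC=0 exec 'MOV B, C'. After: A=0 B=0 C=0 D=0 ZF=0 PC=1
Step 2: PC=1 exec 'MOV C, -1'. After: A=0 B=0 C=-1 D=0 ZF=0 PC=2
Step 3: PC=2 exec 'SUB D, 3'. After: A=0 B=0 C=-1 D=-3 ZF=0 PC=3
Step 4: PC=3 exec 'SUB A, B'. After: A=0 B=0 C=-1 D=-3 ZF=1 PC=4
Step 5: PC=4 exec 'ADD B, 7'. After: A=0 B=7 C=-1 D=-3 ZF=0 PC=5
Step 6: PC=5 exec 'SUB A, D'. After: A=3 B=7 C=-1 D=-3 ZF=0 PC=6
Step 7: PC=6 exec 'JMP 4'. After: A=3 B=7 C=-1 D=-3 ZF=0 PC=4
Step 8: PC=4 exec 'ADD B, 7'. After: A=3 B=14 C=-1 D=-3 ZF=0 PC=5
Step 9: PC=5 exec 'SUB A, D'. After: A=6 B=14 C=-1 D=-3 ZF=0 PC=6
Step 10: PC=6 exec 'JMP 4'. After: A=6 B=14 C=-1 D=-3 ZF=0 PC=4
Step 11: PC=4 exec 'ADD B, 7'. After: A=6 B=21 C=-1 D=-3 ZF=0 PC=5
Step 12: PC=5 exec 'SUB A, D'. After: A=9 B=21 C=-1 D=-3 ZF=0 PC=6
Step 13: PC=6 exec 'JMP 4'. After: A=9 B=21 C=-1 D=-3 ZF=0 PC=4
Step 14: PC=4 exec 'ADD B, 7'. After: A=9 B=28 C=-1 D=-3 ZF=0 PC=5
Step 15: PC=5 exec 'SUB A, D'. After: A=12 B=28 C=-1 D=-3 ZF=0 PC=6
After 50 steps: not halted. PC revisits the same instructions with no path to HALT; will never halt.

Answer: no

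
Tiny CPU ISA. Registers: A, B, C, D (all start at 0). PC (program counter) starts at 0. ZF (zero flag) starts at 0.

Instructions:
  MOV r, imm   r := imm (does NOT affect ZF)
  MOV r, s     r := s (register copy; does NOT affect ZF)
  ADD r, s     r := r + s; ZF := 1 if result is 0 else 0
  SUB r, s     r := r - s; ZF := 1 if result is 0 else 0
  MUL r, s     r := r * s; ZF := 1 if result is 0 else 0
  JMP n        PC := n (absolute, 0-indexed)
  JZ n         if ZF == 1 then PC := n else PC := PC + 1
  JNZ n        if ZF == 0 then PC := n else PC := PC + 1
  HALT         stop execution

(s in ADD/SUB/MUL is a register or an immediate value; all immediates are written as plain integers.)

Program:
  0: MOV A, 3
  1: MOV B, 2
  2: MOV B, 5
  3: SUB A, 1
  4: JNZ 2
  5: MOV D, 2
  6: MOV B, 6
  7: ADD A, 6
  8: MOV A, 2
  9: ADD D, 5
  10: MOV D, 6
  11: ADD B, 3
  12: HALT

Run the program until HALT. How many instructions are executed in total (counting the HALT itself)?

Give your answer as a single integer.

Step 1: PC=0 exec 'MOV A, 3'. After: A=3 B=0 C=0 D=0 ZF=0 PC=1
Step 2: PC=1 exec 'MOV B, 2'. After: A=3 B=2 C=0 D=0 ZF=0 PC=2
Step 3: PC=2 exec 'MOV B, 5'. After: A=3 B=5 C=0 D=0 ZF=0 PC=3
Step 4: PC=3 exec 'SUB A, 1'. After: A=2 B=5 C=0 D=0 ZF=0 PC=4
Step 5: PC=4 exec 'JNZ 2'. After: A=2 B=5 C=0 D=0 ZF=0 PC=2
Step 6: PC=2 exec 'MOV B, 5'. After: A=2 B=5 C=0 D=0 ZF=0 PC=3
Step 7: PC=3 exec 'SUB A, 1'. After: A=1 B=5 C=0 D=0 ZF=0 PC=4
Step 8: PC=4 exec 'JNZ 2'. After: A=1 B=5 C=0 D=0 ZF=0 PC=2
Step 9: PC=2 exec 'MOV B, 5'. After: A=1 B=5 C=0 D=0 ZF=0 PC=3
Step 10: PC=3 exec 'SUB A, 1'. After: A=0 B=5 C=0 D=0 ZF=1 PC=4
Step 11: PC=4 exec 'JNZ 2'. After: A=0 B=5 C=0 D=0 ZF=1 PC=5
Step 12: PC=5 exec 'MOV D, 2'. After: A=0 B=5 C=0 D=2 ZF=1 PC=6
Step 13: PC=6 exec 'MOV B, 6'. After: A=0 B=6 C=0 D=2 ZF=1 PC=7
Step 14: PC=7 exec 'ADD A, 6'. After: A=6 B=6 C=0 D=2 ZF=0 PC=8
Step 15: PC=8 exec 'MOV A, 2'. After: A=2 B=6 C=0 D=2 ZF=0 PC=9
Step 16: PC=9 exec 'ADD D, 5'. After: A=2 B=6 C=0 D=7 ZF=0 PC=10
Step 17: PC=10 exec 'MOV D, 6'. After: A=2 B=6 C=0 D=6 ZF=0 PC=11
Step 18: PC=11 exec 'ADD B, 3'. After: A=2 B=9 C=0 D=6 ZF=0 PC=12
Step 19: PC=12 exec 'HALT'. After: A=2 B=9 C=0 D=6 ZF=0 PC=12 HALTED
Total instructions executed: 19

Answer: 19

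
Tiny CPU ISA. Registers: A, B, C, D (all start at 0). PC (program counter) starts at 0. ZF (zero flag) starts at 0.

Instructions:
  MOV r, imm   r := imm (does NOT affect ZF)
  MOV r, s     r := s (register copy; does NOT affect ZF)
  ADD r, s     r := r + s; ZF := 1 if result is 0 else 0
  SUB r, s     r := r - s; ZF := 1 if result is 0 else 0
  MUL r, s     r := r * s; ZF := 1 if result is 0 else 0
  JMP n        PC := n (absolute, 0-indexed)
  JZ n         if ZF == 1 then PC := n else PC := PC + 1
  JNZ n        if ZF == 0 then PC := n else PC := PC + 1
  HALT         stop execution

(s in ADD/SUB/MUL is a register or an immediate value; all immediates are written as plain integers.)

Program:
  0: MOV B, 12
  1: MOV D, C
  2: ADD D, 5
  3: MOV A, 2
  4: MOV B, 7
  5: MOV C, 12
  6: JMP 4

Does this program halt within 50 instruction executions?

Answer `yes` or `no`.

Answer: no

Derivation:
Step 1: PC=0 exec 'MOV B, 12'. After: A=0 B=12 C=0 D=0 ZF=0 PC=1
Step 2: PC=1 exec 'MOV D, C'. After: A=0 B=12 C=0 D=0 ZF=0 PC=2
Step 3: PC=2 exec 'ADD D, 5'. After: A=0 B=12 C=0 D=5 ZF=0 PC=3
Step 4: PC=3 exec 'MOV A, 2'. After: A=2 B=12 C=0 D=5 ZF=0 PC=4
Step 5: PC=4 exec 'MOV B, 7'. After: A=2 B=7 C=0 D=5 ZF=0 PC=5
Step 6: PC=5 exec 'MOV C, 12'. After: A=2 B=7 C=12 D=5 ZF=0 PC=6
Step 7: PC=6 exec 'JMP 4'. After: A=2 B=7 C=12 D=5 ZF=0 PC=4
Step 8: PC=4 exec 'MOV B, 7'. After: A=2 B=7 C=12 D=5 ZF=0 PC=5
Step 9: PC=5 exec 'MOV C, 12'. After: A=2 B=7 C=12 D=5 ZF=0 PC=6
State after step 9 equals state after step 6: the program is in a cycle of length 3 and will never halt.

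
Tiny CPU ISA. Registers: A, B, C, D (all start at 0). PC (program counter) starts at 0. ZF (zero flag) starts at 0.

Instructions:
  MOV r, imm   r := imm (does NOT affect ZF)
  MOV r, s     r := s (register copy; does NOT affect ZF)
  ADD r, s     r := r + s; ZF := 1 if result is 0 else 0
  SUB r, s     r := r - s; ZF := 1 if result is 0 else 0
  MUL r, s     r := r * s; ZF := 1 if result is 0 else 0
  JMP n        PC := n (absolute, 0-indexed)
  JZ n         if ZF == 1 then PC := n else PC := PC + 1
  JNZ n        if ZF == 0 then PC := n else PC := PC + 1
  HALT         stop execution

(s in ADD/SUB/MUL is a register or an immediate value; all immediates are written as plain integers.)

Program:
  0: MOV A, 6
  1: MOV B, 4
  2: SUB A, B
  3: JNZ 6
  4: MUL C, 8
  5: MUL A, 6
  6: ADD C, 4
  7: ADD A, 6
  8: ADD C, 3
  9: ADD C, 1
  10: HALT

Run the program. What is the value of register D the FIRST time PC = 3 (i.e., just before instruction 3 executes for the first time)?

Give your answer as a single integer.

Step 1: PC=0 exec 'MOV A, 6'. After: A=6 B=0 C=0 D=0 ZF=0 PC=1
Step 2: PC=1 exec 'MOV B, 4'. After: A=6 B=4 C=0 D=0 ZF=0 PC=2
Step 3: PC=2 exec 'SUB A, B'. After: A=2 B=4 C=0 D=0 ZF=0 PC=3
First time PC=3: D=0

0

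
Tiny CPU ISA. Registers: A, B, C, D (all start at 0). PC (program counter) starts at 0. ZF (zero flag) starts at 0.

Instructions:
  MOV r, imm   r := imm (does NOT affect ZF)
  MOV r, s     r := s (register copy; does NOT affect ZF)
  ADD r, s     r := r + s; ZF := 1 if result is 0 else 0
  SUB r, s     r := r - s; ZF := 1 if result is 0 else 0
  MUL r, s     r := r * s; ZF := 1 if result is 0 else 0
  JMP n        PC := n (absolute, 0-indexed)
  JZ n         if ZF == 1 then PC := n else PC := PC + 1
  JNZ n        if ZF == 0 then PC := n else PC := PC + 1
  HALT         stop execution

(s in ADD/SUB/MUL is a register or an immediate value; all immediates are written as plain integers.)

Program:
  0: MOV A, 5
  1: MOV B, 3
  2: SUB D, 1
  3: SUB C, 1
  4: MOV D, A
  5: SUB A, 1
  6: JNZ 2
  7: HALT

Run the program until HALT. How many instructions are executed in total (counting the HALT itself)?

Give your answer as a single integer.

Answer: 28

Derivation:
Step 1: PC=0 exec 'MOV A, 5'. After: A=5 B=0 C=0 D=0 ZF=0 PC=1
Step 2: PC=1 exec 'MOV B, 3'. After: A=5 B=3 C=0 D=0 ZF=0 PC=2
Step 3: PC=2 exec 'SUB D, 1'. After: A=5 B=3 C=0 D=-1 ZF=0 PC=3
Step 4: PC=3 exec 'SUB C, 1'. After: A=5 B=3 C=-1 D=-1 ZF=0 PC=4
Step 5: PC=4 exec 'MOV D, A'. After: A=5 B=3 C=-1 D=5 ZF=0 PC=5
Step 6: PC=5 exec 'SUB A, 1'. After: A=4 B=3 C=-1 D=5 ZF=0 PC=6
Step 7: PC=6 exec 'JNZ 2'. After: A=4 B=3 C=-1 D=5 ZF=0 PC=2
Step 8: PC=2 exec 'SUB D, 1'. After: A=4 B=3 C=-1 D=4 ZF=0 PC=3
Step 9: PC=3 exec 'SUB C, 1'. After: A=4 B=3 C=-2 D=4 ZF=0 PC=4
Step 10: PC=4 exec 'MOV D, A'. After: A=4 B=3 C=-2 D=4 ZF=0 PC=5
Step 11: PC=5 exec 'SUB A, 1'. After: A=3 B=3 C=-2 D=4 ZF=0 PC=6
Step 12: PC=6 exec 'JNZ 2'. After: A=3 B=3 C=-2 D=4 ZF=0 PC=2
Step 13: PC=2 exec 'SUB D, 1'. After: A=3 B=3 C=-2 D=3 ZF=0 PC=3
Step 14: PC=3 exec 'SUB C, 1'. After: A=3 B=3 C=-3 D=3 ZF=0 PC=4
Step 15: PC=4 exec 'MOV D, A'. After: A=3 B=3 C=-3 D=3 ZF=0 PC=5
Step 16: PC=5 exec 'SUB A, 1'. After: A=2 B=3 C=-3 D=3 ZF=0 PC=6
Step 17: PC=6 exec 'JNZ 2'. After: A=2 B=3 C=-3 D=3 ZF=0 PC=2
Step 18: PC=2 exec 'SUB D, 1'. After: A=2 B=3 C=-3 D=2 ZF=0 PC=3
Step 19: PC=3 exec 'SUB C, 1'. After: A=2 B=3 C=-4 D=2 ZF=0 PC=4
Step 20: PC=4 exec 'MOV D, A'. After: A=2 B=3 C=-4 D=2 ZF=0 PC=5
Step 21: PC=5 exec 'SUB A, 1'. After: A=1 B=3 C=-4 D=2 ZF=0 PC=6
Step 22: PC=6 exec 'JNZ 2'. After: A=1 B=3 C=-4 D=2 ZF=0 PC=2
Step 23: PC=2 exec 'SUB D, 1'. After: A=1 B=3 C=-4 D=1 ZF=0 PC=3
Step 24: PC=3 exec 'SUB C, 1'. After: A=1 B=3 C=-5 D=1 ZF=0 PC=4
Step 25: PC=4 exec 'MOV D, A'. After: A=1 B=3 C=-5 D=1 ZF=0 PC=5
Step 26: PC=5 exec 'SUB A, 1'. After: A=0 B=3 C=-5 D=1 ZF=1 PC=6
Step 27: PC=6 exec 'JNZ 2'. After: A=0 B=3 C=-5 D=1 ZF=1 PC=7
Step 28: PC=7 exec 'HALT'. After: A=0 B=3 C=-5 D=1 ZF=1 PC=7 HALTED
Total instructions executed: 28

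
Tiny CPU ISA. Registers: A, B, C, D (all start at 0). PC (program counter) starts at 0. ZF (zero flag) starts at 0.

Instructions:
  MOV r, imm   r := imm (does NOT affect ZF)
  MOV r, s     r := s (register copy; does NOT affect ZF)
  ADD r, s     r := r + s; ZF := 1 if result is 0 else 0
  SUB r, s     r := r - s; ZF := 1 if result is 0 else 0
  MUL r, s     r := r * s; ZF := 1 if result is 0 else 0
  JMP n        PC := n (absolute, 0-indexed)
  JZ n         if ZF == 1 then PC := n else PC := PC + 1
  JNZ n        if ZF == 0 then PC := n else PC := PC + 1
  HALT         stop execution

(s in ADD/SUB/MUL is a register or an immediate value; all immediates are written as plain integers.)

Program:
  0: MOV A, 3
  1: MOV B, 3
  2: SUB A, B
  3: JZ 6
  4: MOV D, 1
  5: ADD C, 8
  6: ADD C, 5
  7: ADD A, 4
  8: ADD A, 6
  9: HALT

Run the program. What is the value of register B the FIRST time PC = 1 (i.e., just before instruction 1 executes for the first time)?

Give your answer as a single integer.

Step 1: PC=0 exec 'MOV A, 3'. After: A=3 B=0 C=0 D=0 ZF=0 PC=1
First time PC=1: B=0

0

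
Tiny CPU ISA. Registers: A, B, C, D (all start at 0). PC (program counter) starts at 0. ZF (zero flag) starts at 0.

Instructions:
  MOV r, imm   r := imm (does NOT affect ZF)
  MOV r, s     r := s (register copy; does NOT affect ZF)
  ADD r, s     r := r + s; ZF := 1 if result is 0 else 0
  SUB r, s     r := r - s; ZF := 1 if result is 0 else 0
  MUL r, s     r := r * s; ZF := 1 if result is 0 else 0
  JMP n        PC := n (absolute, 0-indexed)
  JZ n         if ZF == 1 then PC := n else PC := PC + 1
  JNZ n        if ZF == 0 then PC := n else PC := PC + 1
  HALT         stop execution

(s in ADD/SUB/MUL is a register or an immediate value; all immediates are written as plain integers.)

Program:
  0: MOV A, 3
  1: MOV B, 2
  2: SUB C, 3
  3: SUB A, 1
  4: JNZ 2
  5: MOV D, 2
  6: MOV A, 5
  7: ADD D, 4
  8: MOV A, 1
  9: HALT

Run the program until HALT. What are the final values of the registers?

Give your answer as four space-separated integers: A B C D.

Step 1: PC=0 exec 'MOV A, 3'. After: A=3 B=0 C=0 D=0 ZF=0 PC=1
Step 2: PC=1 exec 'MOV B, 2'. After: A=3 B=2 C=0 D=0 ZF=0 PC=2
Step 3: PC=2 exec 'SUB C, 3'. After: A=3 B=2 C=-3 D=0 ZF=0 PC=3
Step 4: PC=3 exec 'SUB A, 1'. After: A=2 B=2 C=-3 D=0 ZF=0 PC=4
Step 5: PC=4 exec 'JNZ 2'. After: A=2 B=2 C=-3 D=0 ZF=0 PC=2
Step 6: PC=2 exec 'SUB C, 3'. After: A=2 B=2 C=-6 D=0 ZF=0 PC=3
Step 7: PC=3 exec 'SUB A, 1'. After: A=1 B=2 C=-6 D=0 ZF=0 PC=4
Step 8: PC=4 exec 'JNZ 2'. After: A=1 B=2 C=-6 D=0 ZF=0 PC=2
Step 9: PC=2 exec 'SUB C, 3'. After: A=1 B=2 C=-9 D=0 ZF=0 PC=3
Step 10: PC=3 exec 'SUB A, 1'. After: A=0 B=2 C=-9 D=0 ZF=1 PC=4
Step 11: PC=4 exec 'JNZ 2'. After: A=0 B=2 C=-9 D=0 ZF=1 PC=5
Step 12: PC=5 exec 'MOV D, 2'. After: A=0 B=2 C=-9 D=2 ZF=1 PC=6
Step 13: PC=6 exec 'MOV A, 5'. After: A=5 B=2 C=-9 D=2 ZF=1 PC=7
Step 14: PC=7 exec 'ADD D, 4'. After: A=5 B=2 C=-9 D=6 ZF=0 PC=8
Step 15: PC=8 exec 'MOV A, 1'. After: A=1 B=2 C=-9 D=6 ZF=0 PC=9
Step 16: PC=9 exec 'HALT'. After: A=1 B=2 C=-9 D=6 ZF=0 PC=9 HALTED

Answer: 1 2 -9 6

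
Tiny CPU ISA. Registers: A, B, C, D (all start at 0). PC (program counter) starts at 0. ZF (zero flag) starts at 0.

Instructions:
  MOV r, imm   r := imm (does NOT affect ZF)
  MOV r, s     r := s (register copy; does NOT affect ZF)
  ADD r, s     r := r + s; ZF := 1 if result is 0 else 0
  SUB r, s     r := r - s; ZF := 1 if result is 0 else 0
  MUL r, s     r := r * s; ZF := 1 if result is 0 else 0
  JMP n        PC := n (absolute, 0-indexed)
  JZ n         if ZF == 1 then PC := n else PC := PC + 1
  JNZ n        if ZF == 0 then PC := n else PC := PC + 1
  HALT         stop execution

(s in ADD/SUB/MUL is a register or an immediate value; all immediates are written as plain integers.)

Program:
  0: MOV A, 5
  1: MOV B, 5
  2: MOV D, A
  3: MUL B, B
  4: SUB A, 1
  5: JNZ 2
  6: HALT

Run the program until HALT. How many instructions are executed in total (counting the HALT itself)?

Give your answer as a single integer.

Answer: 23

Derivation:
Step 1: PC=0 exec 'MOV A, 5'. After: A=5 B=0 C=0 D=0 ZF=0 PC=1
Step 2: PC=1 exec 'MOV B, 5'. After: A=5 B=5 C=0 D=0 ZF=0 PC=2
Step 3: PC=2 exec 'MOV D, A'. After: A=5 B=5 C=0 D=5 ZF=0 PC=3
Step 4: PC=3 exec 'MUL B, B'. After: A=5 B=25 C=0 D=5 ZF=0 PC=4
Step 5: PC=4 exec 'SUB A, 1'. After: A=4 B=25 C=0 D=5 ZF=0 PC=5
Step 6: PC=5 exec 'JNZ 2'. After: A=4 B=25 C=0 D=5 ZF=0 PC=2
Step 7: PC=2 exec 'MOV D, A'. After: A=4 B=25 C=0 D=4 ZF=0 PC=3
Step 8: PC=3 exec 'MUL B, B'. After: A=4 B=625 C=0 D=4 ZF=0 PC=4
Step 9: PC=4 exec 'SUB A, 1'. After: A=3 B=625 C=0 D=4 ZF=0 PC=5
Step 10: PC=5 exec 'JNZ 2'. After: A=3 B=625 C=0 D=4 ZF=0 PC=2
Step 11: PC=2 exec 'MOV D, A'. After: A=3 B=625 C=0 D=3 ZF=0 PC=3
Step 12: PC=3 exec 'MUL B, B'. After: A=3 B=390625 C=0 D=3 ZF=0 PC=4
Step 13: PC=4 exec 'SUB A, 1'. After: A=2 B=390625 C=0 D=3 ZF=0 PC=5
Step 14: PC=5 exec 'JNZ 2'. After: A=2 B=390625 C=0 D=3 ZF=0 PC=2
Step 15: PC=2 exec 'MOV D, A'. After: A=2 B=390625 C=0 D=2 ZF=0 PC=3
Step 16: PC=3 exec 'MUL B, B'. After: A=2 B=152587890625 C=0 D=2 ZF=0 PC=4
Step 17: PC=4 exec 'SUB A, 1'. After: A=1 B=152587890625 C=0 D=2 ZF=0 PC=5
Step 18: PC=5 exec 'JNZ 2'. After: A=1 B=152587890625 C=0 D=2 ZF=0 PC=2
Step 19: PC=2 exec 'MOV D, A'. After: A=1 B=152587890625 C=0 D=1 ZF=0 PC=3
Step 20: PC=3 exec 'MUL B, B'. After: A=1 B=23283064365386962890625 C=0 D=1 ZF=0 PC=4
Step 21: PC=4 exec 'SUB A, 1'. After: A=0 B=23283064365386962890625 C=0 D=1 ZF=1 PC=5
Step 22: PC=5 exec 'JNZ 2'. After: A=0 B=23283064365386962890625 C=0 D=1 ZF=1 PC=6
Step 23: PC=6 exec 'HALT'. After: A=0 B=23283064365386962890625 C=0 D=1 ZF=1 PC=6 HALTED
Total instructions executed: 23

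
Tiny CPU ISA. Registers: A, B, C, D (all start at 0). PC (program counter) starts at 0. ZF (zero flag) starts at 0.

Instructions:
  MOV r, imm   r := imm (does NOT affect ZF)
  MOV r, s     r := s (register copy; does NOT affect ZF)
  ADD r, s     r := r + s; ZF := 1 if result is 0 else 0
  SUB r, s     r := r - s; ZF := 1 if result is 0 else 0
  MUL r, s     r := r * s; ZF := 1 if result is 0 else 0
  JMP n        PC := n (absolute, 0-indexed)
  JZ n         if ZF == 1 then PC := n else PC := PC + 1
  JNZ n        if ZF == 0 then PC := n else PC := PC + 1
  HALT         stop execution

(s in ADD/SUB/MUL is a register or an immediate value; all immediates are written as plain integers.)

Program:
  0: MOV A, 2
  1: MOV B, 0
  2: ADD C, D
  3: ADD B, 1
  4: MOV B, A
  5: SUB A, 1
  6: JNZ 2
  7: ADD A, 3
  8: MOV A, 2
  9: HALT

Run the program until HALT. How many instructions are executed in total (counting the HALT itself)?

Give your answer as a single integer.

Step 1: PC=0 exec 'MOV A, 2'. After: A=2 B=0 C=0 D=0 ZF=0 PC=1
Step 2: PC=1 exec 'MOV B, 0'. After: A=2 B=0 C=0 D=0 ZF=0 PC=2
Step 3: PC=2 exec 'ADD C, D'. After: A=2 B=0 C=0 D=0 ZF=1 PC=3
Step 4: PC=3 exec 'ADD B, 1'. After: A=2 B=1 C=0 D=0 ZF=0 PC=4
Step 5: PC=4 exec 'MOV B, A'. After: A=2 B=2 C=0 D=0 ZF=0 PC=5
Step 6: PC=5 exec 'SUB A, 1'. After: A=1 B=2 C=0 D=0 ZF=0 PC=6
Step 7: PC=6 exec 'JNZ 2'. After: A=1 B=2 C=0 D=0 ZF=0 PC=2
Step 8: PC=2 exec 'ADD C, D'. After: A=1 B=2 C=0 D=0 ZF=1 PC=3
Step 9: PC=3 exec 'ADD B, 1'. After: A=1 B=3 C=0 D=0 ZF=0 PC=4
Step 10: PC=4 exec 'MOV B, A'. After: A=1 B=1 C=0 D=0 ZF=0 PC=5
Step 11: PC=5 exec 'SUB A, 1'. After: A=0 B=1 C=0 D=0 ZF=1 PC=6
Step 12: PC=6 exec 'JNZ 2'. After: A=0 B=1 C=0 D=0 ZF=1 PC=7
Step 13: PC=7 exec 'ADD A, 3'. After: A=3 B=1 C=0 D=0 ZF=0 PC=8
Step 14: PC=8 exec 'MOV A, 2'. After: A=2 B=1 C=0 D=0 ZF=0 PC=9
Step 15: PC=9 exec 'HALT'. After: A=2 B=1 C=0 D=0 ZF=0 PC=9 HALTED
Total instructions executed: 15

Answer: 15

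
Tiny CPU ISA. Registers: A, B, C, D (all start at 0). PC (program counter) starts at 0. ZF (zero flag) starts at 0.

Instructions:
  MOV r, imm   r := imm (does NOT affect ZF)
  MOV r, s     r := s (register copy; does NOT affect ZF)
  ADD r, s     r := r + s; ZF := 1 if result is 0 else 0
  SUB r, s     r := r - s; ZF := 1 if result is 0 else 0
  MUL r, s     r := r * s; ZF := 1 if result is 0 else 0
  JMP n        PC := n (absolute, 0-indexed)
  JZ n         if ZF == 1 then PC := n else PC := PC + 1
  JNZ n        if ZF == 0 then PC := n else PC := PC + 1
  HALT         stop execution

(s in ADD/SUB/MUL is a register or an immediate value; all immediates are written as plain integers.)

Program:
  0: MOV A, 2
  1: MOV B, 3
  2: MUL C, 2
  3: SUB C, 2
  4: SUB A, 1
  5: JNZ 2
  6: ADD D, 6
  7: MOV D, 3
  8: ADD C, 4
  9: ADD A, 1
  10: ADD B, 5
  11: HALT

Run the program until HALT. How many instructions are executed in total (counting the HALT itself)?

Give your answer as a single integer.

Step 1: PC=0 exec 'MOV A, 2'. After: A=2 B=0 C=0 D=0 ZF=0 PC=1
Step 2: PC=1 exec 'MOV B, 3'. After: A=2 B=3 C=0 D=0 ZF=0 PC=2
Step 3: PC=2 exec 'MUL C, 2'. After: A=2 B=3 C=0 D=0 ZF=1 PC=3
Step 4: PC=3 exec 'SUB C, 2'. After: A=2 B=3 C=-2 D=0 ZF=0 PC=4
Step 5: PC=4 exec 'SUB A, 1'. After: A=1 B=3 C=-2 D=0 ZF=0 PC=5
Step 6: PC=5 exec 'JNZ 2'. After: A=1 B=3 C=-2 D=0 ZF=0 PC=2
Step 7: PC=2 exec 'MUL C, 2'. After: A=1 B=3 C=-4 D=0 ZF=0 PC=3
Step 8: PC=3 exec 'SUB C, 2'. After: A=1 B=3 C=-6 D=0 ZF=0 PC=4
Step 9: PC=4 exec 'SUB A, 1'. After: A=0 B=3 C=-6 D=0 ZF=1 PC=5
Step 10: PC=5 exec 'JNZ 2'. After: A=0 B=3 C=-6 D=0 ZF=1 PC=6
Step 11: PC=6 exec 'ADD D, 6'. After: A=0 B=3 C=-6 D=6 ZF=0 PC=7
Step 12: PC=7 exec 'MOV D, 3'. After: A=0 B=3 C=-6 D=3 ZF=0 PC=8
Step 13: PC=8 exec 'ADD C, 4'. After: A=0 B=3 C=-2 D=3 ZF=0 PC=9
Step 14: PC=9 exec 'ADD A, 1'. After: A=1 B=3 C=-2 D=3 ZF=0 PC=10
Step 15: PC=10 exec 'ADD B, 5'. After: A=1 B=8 C=-2 D=3 ZF=0 PC=11
Step 16: PC=11 exec 'HALT'. After: A=1 B=8 C=-2 D=3 ZF=0 PC=11 HALTED
Total instructions executed: 16

Answer: 16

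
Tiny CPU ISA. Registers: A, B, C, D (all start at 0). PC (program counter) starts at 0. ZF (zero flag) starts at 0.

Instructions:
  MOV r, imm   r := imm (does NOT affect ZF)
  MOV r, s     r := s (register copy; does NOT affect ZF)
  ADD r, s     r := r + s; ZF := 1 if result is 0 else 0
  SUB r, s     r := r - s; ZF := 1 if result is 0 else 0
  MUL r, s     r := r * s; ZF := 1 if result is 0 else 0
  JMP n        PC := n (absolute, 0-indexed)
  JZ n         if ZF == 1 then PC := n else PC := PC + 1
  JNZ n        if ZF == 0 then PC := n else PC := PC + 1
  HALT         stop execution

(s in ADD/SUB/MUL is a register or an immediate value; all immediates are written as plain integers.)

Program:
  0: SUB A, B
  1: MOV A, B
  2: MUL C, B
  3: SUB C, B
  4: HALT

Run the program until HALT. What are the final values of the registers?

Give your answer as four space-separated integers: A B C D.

Answer: 0 0 0 0

Derivation:
Step 1: PC=0 exec 'SUB A, B'. After: A=0 B=0 C=0 D=0 ZF=1 PC=1
Step 2: PC=1 exec 'MOV A, B'. After: A=0 B=0 C=0 D=0 ZF=1 PC=2
Step 3: PC=2 exec 'MUL C, B'. After: A=0 B=0 C=0 D=0 ZF=1 PC=3
Step 4: PC=3 exec 'SUB C, B'. After: A=0 B=0 C=0 D=0 ZF=1 PC=4
Step 5: PC=4 exec 'HALT'. After: A=0 B=0 C=0 D=0 ZF=1 PC=4 HALTED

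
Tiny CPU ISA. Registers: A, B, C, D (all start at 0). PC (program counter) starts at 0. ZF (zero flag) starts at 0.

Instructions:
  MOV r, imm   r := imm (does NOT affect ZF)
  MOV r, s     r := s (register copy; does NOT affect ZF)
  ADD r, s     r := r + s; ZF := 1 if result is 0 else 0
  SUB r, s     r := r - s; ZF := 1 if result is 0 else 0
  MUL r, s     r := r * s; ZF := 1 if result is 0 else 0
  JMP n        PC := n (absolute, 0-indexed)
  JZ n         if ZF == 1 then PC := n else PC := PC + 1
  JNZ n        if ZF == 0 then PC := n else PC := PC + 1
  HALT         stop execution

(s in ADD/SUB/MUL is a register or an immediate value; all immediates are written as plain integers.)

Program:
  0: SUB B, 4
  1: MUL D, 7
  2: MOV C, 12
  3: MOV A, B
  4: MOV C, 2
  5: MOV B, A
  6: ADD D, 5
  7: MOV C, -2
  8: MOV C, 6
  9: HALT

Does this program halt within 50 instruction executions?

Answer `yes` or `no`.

Step 1: PC=0 exec 'SUB B, 4'. After: A=0 B=-4 C=0 D=0 ZF=0 PC=1
Step 2: PC=1 exec 'MUL D, 7'. After: A=0 B=-4 C=0 D=0 ZF=1 PC=2
Step 3: PC=2 exec 'MOV C, 12'. After: A=0 B=-4 C=12 D=0 ZF=1 PC=3
Step 4: PC=3 exec 'MOV A, B'. After: A=-4 B=-4 C=12 D=0 ZF=1 PC=4
Step 5: PC=4 exec 'MOV C, 2'. After: A=-4 B=-4 C=2 D=0 ZF=1 PC=5
Step 6: PC=5 exec 'MOV B, A'. After: A=-4 B=-4 C=2 D=0 ZF=1 PC=6
Step 7: PC=6 exec 'ADD D, 5'. After: A=-4 B=-4 C=2 D=5 ZF=0 PC=7
Step 8: PC=7 exec 'MOV C, -2'. After: A=-4 B=-4 C=-2 D=5 ZF=0 PC=8
Step 9: PC=8 exec 'MOV C, 6'. After: A=-4 B=-4 C=6 D=5 ZF=0 PC=9
Step 10: PC=9 exec 'HALT'. After: A=-4 B=-4 C=6 D=5 ZF=0 PC=9 HALTED

Answer: yes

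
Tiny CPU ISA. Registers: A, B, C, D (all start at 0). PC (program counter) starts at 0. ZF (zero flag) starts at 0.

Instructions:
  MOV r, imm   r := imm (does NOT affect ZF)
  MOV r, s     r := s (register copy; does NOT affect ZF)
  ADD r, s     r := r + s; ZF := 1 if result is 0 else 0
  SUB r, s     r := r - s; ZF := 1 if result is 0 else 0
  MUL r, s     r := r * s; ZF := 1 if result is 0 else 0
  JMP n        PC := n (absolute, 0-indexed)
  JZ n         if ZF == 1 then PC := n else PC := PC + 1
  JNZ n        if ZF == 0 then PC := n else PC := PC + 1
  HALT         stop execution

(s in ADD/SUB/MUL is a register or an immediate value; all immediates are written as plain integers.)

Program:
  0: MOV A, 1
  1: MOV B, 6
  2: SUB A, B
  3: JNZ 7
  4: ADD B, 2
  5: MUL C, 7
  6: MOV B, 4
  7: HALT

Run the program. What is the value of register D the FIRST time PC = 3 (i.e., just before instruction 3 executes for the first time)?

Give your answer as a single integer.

Step 1: PC=0 exec 'MOV A, 1'. After: A=1 B=0 C=0 D=0 ZF=0 PC=1
Step 2: PC=1 exec 'MOV B, 6'. After: A=1 B=6 C=0 D=0 ZF=0 PC=2
Step 3: PC=2 exec 'SUB A, B'. After: A=-5 B=6 C=0 D=0 ZF=0 PC=3
First time PC=3: D=0

0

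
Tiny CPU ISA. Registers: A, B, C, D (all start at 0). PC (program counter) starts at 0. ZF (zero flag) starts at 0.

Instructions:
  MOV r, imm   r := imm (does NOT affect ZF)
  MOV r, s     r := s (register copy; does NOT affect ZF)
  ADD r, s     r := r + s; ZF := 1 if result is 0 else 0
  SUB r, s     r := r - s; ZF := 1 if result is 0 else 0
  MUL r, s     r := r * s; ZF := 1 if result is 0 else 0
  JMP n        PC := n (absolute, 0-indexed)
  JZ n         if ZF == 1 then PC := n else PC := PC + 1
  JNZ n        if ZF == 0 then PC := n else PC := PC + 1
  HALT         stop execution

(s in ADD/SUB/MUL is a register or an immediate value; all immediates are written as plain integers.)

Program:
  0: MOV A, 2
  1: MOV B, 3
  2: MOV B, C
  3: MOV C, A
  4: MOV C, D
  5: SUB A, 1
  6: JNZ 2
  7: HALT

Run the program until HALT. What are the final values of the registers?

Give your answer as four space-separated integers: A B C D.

Answer: 0 0 0 0

Derivation:
Step 1: PC=0 exec 'MOV A, 2'. After: A=2 B=0 C=0 D=0 ZF=0 PC=1
Step 2: PC=1 exec 'MOV B, 3'. After: A=2 B=3 C=0 D=0 ZF=0 PC=2
Step 3: PC=2 exec 'MOV B, C'. After: A=2 B=0 C=0 D=0 ZF=0 PC=3
Step 4: PC=3 exec 'MOV C, A'. After: A=2 B=0 C=2 D=0 ZF=0 PC=4
Step 5: PC=4 exec 'MOV C, D'. After: A=2 B=0 C=0 D=0 ZF=0 PC=5
Step 6: PC=5 exec 'SUB A, 1'. After: A=1 B=0 C=0 D=0 ZF=0 PC=6
Step 7: PC=6 exec 'JNZ 2'. After: A=1 B=0 C=0 D=0 ZF=0 PC=2
Step 8: PC=2 exec 'MOV B, C'. After: A=1 B=0 C=0 D=0 ZF=0 PC=3
Step 9: PC=3 exec 'MOV C, A'. After: A=1 B=0 C=1 D=0 ZF=0 PC=4
Step 10: PC=4 exec 'MOV C, D'. After: A=1 B=0 C=0 D=0 ZF=0 PC=5
Step 11: PC=5 exec 'SUB A, 1'. After: A=0 B=0 C=0 D=0 ZF=1 PC=6
Step 12: PC=6 exec 'JNZ 2'. After: A=0 B=0 C=0 D=0 ZF=1 PC=7
Step 13: PC=7 exec 'HALT'. After: A=0 B=0 C=0 D=0 ZF=1 PC=7 HALTED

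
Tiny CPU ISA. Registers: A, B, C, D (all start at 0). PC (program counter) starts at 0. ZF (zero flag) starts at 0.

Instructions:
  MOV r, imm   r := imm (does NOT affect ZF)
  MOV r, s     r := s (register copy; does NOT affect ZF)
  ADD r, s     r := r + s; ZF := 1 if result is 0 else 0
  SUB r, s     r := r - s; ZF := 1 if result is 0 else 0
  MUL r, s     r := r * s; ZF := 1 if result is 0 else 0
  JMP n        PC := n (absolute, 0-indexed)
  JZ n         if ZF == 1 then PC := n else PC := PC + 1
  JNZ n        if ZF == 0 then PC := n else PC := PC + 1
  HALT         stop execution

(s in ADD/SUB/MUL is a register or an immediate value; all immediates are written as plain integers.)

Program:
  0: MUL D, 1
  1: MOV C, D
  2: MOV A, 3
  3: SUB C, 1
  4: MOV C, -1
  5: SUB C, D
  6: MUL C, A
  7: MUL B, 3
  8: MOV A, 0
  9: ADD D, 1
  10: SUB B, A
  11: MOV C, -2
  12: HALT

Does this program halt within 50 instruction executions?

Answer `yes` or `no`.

Answer: yes

Derivation:
Step 1: PC=0 exec 'MUL D, 1'. After: A=0 B=0 C=0 D=0 ZF=1 PC=1
Step 2: PC=1 exec 'MOV C, D'. After: A=0 B=0 C=0 D=0 ZF=1 PC=2
Step 3: PC=2 exec 'MOV A, 3'. After: A=3 B=0 C=0 D=0 ZF=1 PC=3
Step 4: PC=3 exec 'SUB C, 1'. After: A=3 B=0 C=-1 D=0 ZF=0 PC=4
Step 5: PC=4 exec 'MOV C, -1'. After: A=3 B=0 C=-1 D=0 ZF=0 PC=5
Step 6: PC=5 exec 'SUB C, D'. After: A=3 B=0 C=-1 D=0 ZF=0 PC=6
Step 7: PC=6 exec 'MUL C, A'. After: A=3 B=0 C=-3 D=0 ZF=0 PC=7
Step 8: PC=7 exec 'MUL B, 3'. After: A=3 B=0 C=-3 D=0 ZF=1 PC=8
Step 9: PC=8 exec 'MOV A, 0'. After: A=0 B=0 C=-3 D=0 ZF=1 PC=9
Step 10: PC=9 exec 'ADD D, 1'. After: A=0 B=0 C=-3 D=1 ZF=0 PC=10
Step 11: PC=10 exec 'SUB B, A'. After: A=0 B=0 C=-3 D=1 ZF=1 PC=11
Step 12: PC=11 exec 'MOV C, -2'. After: A=0 B=0 C=-2 D=1 ZF=1 PC=12
Step 13: PC=12 exec 'HALT'. After: A=0 B=0 C=-2 D=1 ZF=1 PC=12 HALTED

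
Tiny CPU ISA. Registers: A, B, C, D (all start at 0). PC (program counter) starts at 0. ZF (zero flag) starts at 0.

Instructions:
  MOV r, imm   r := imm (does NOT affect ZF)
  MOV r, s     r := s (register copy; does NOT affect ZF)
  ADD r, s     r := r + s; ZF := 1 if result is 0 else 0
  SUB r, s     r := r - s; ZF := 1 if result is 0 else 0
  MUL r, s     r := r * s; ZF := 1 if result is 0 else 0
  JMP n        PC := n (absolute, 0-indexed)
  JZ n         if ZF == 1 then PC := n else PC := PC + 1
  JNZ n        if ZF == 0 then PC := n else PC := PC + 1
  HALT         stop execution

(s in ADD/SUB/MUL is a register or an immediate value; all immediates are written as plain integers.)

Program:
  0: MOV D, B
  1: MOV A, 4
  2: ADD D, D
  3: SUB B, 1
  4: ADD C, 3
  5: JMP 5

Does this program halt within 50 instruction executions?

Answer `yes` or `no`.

Answer: no

Derivation:
Step 1: PC=0 exec 'MOV D, B'. After: A=0 B=0 C=0 D=0 ZF=0 PC=1
Step 2: PC=1 exec 'MOV A, 4'. After: A=4 B=0 C=0 D=0 ZF=0 PC=2
Step 3: PC=2 exec 'ADD D, D'. After: A=4 B=0 C=0 D=0 ZF=1 PC=3
Step 4: PC=3 exec 'SUB B, 1'. After: A=4 B=-1 C=0 D=0 ZF=0 PC=4
Step 5: PC=4 exec 'ADD C, 3'. After: A=4 B=-1 C=3 D=0 ZF=0 PC=5
Step 6: PC=5 exec 'JMP 5'. After: A=4 B=-1 C=3 D=0 ZF=0 PC=5
State after step 6 equals state after step 5: the program is in a cycle of length 1 and will never halt.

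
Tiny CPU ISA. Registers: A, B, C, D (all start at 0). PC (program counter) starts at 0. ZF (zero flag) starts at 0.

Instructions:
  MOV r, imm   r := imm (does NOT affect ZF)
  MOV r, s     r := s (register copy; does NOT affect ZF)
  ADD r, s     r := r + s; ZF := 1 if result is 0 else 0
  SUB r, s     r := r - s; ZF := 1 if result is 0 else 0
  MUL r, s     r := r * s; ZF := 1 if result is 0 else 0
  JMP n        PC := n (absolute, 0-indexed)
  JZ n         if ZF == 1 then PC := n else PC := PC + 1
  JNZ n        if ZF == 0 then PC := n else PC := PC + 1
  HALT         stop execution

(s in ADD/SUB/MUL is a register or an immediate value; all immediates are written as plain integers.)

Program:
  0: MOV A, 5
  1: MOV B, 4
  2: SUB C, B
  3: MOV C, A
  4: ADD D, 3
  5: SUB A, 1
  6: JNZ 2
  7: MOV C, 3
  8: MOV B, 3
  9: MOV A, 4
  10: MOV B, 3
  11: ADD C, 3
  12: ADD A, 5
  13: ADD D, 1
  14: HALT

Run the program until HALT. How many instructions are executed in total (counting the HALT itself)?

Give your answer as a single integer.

Step 1: PC=0 exec 'MOV A, 5'. After: A=5 B=0 C=0 D=0 ZF=0 PC=1
Step 2: PC=1 exec 'MOV B, 4'. After: A=5 B=4 C=0 D=0 ZF=0 PC=2
Step 3: PC=2 exec 'SUB C, B'. After: A=5 B=4 C=-4 D=0 ZF=0 PC=3
Step 4: PC=3 exec 'MOV C, A'. After: A=5 B=4 C=5 D=0 ZF=0 PC=4
Step 5: PC=4 exec 'ADD D, 3'. After: A=5 B=4 C=5 D=3 ZF=0 PC=5
Step 6: PC=5 exec 'SUB A, 1'. After: A=4 B=4 C=5 D=3 ZF=0 PC=6
Step 7: PC=6 exec 'JNZ 2'. After: A=4 B=4 C=5 D=3 ZF=0 PC=2
Step 8: PC=2 exec 'SUB C, B'. After: A=4 B=4 C=1 D=3 ZF=0 PC=3
Step 9: PC=3 exec 'MOV C, A'. After: A=4 B=4 C=4 D=3 ZF=0 PC=4
Step 10: PC=4 exec 'ADD D, 3'. After: A=4 B=4 C=4 D=6 ZF=0 PC=5
Step 11: PC=5 exec 'SUB A, 1'. After: A=3 B=4 C=4 D=6 ZF=0 PC=6
Step 12: PC=6 exec 'JNZ 2'. After: A=3 B=4 C=4 D=6 ZF=0 PC=2
Step 13: PC=2 exec 'SUB C, B'. After: A=3 B=4 C=0 D=6 ZF=1 PC=3
Step 14: PC=3 exec 'MOV C, A'. After: A=3 B=4 C=3 D=6 ZF=1 PC=4
Step 15: PC=4 exec 'ADD D, 3'. After: A=3 B=4 C=3 D=9 ZF=0 PC=5
Step 16: PC=5 exec 'SUB A, 1'. After: A=2 B=4 C=3 D=9 ZF=0 PC=6
Step 17: PC=6 exec 'JNZ 2'. After: A=2 B=4 C=3 D=9 ZF=0 PC=2
Step 18: PC=2 exec 'SUB C, B'. After: A=2 B=4 C=-1 D=9 ZF=0 PC=3
Step 19: PC=3 exec 'MOV C, A'. After: A=2 B=4 C=2 D=9 ZF=0 PC=4
Step 20: PC=4 exec 'ADD D, 3'. After: A=2 B=4 C=2 D=12 ZF=0 PC=5
Step 21: PC=5 exec 'SUB A, 1'. After: A=1 B=4 C=2 D=12 ZF=0 PC=6
Step 22: PC=6 exec 'JNZ 2'. After: A=1 B=4 C=2 D=12 ZF=0 PC=2
Step 23: PC=2 exec 'SUB C, B'. After: A=1 B=4 C=-2 D=12 ZF=0 PC=3
Step 24: PC=3 exec 'MOV C, A'. After: A=1 B=4 C=1 D=12 ZF=0 PC=4
Step 25: PC=4 exec 'ADD D, 3'. After: A=1 B=4 C=1 D=15 ZF=0 PC=5
Step 26: PC=5 exec 'SUB A, 1'. After: A=0 B=4 C=1 D=15 ZF=1 PC=6
Step 27: PC=6 exec 'JNZ 2'. After: A=0 B=4 C=1 D=15 ZF=1 PC=7
Step 28: PC=7 exec 'MOV C, 3'. After: A=0 B=4 C=3 D=15 ZF=1 PC=8
Step 29: PC=8 exec 'MOV B, 3'. After: A=0 B=3 C=3 D=15 ZF=1 PC=9
Step 30: PC=9 exec 'MOV A, 4'. After: A=4 B=3 C=3 D=15 ZF=1 PC=10
Step 31: PC=10 exec 'MOV B, 3'. After: A=4 B=3 C=3 D=15 ZF=1 PC=11
Step 32: PC=11 exec 'ADD C, 3'. After: A=4 B=3 C=6 D=15 ZF=0 PC=12
Step 33: PC=12 exec 'ADD A, 5'. After: A=9 B=3 C=6 D=15 ZF=0 PC=13
Step 34: PC=13 exec 'ADD D, 1'. After: A=9 B=3 C=6 D=16 ZF=0 PC=14
Step 35: PC=14 exec 'HALT'. After: A=9 B=3 C=6 D=16 ZF=0 PC=14 HALTED
Total instructions executed: 35

Answer: 35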